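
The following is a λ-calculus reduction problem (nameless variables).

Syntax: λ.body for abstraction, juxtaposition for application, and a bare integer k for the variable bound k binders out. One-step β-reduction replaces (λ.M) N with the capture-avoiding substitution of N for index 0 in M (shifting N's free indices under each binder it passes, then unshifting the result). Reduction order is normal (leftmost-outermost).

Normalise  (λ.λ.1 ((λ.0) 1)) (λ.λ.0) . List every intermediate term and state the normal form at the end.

Answer: normal form = λ.λ.0  (in 2 steps)

Reduction:
  start: (λ.λ.1 ((λ.0) 1)) (λ.λ.0)
  step 1: λ.(λ.λ.0) ((λ.0) (λ.λ.0))
  step 2: λ.λ.0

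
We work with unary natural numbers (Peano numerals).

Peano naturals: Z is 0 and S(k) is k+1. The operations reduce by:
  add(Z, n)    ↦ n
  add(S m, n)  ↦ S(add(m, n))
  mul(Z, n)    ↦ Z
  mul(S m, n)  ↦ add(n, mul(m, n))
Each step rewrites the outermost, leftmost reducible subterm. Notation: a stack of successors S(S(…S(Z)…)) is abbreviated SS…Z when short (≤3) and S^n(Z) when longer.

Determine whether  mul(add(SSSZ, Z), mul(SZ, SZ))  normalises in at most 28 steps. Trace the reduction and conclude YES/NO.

Answer: YES — reaches normal form SSSZ in 26 ≤ 28 steps

Reduction:
  start: mul(add(SSSZ, Z), mul(SZ, SZ))
  [1] mul(S(add(SSZ, Z)), mul(SZ, SZ))
  [2] add(mul(SZ, SZ), mul(add(SSZ, Z), mul(SZ, SZ)))
  [3] add(add(SZ, mul(Z, SZ)), mul(add(SSZ, Z), mul(SZ, SZ)))
  [4] add(S(add(Z, mul(Z, SZ))), mul(add(SSZ, Z), mul(SZ, SZ)))
  [5] S(add(add(Z, mul(Z, SZ)), mul(add(SSZ, Z), mul(SZ, SZ))))
  [6] S(add(mul(Z, SZ), mul(add(SSZ, Z), mul(SZ, SZ))))
  [7] S(add(Z, mul(add(SSZ, Z), mul(SZ, SZ))))
  [8] S(mul(add(SSZ, Z), mul(SZ, SZ)))
  [9] S(mul(S(add(SZ, Z)), mul(SZ, SZ)))
  [10] S(add(mul(SZ, SZ), mul(add(SZ, Z), mul(SZ, SZ))))
  [11] S(add(add(SZ, mul(Z, SZ)), mul(add(SZ, Z), mul(SZ, SZ))))
  [12] S(add(S(add(Z, mul(Z, SZ))), mul(add(SZ, Z), mul(SZ, SZ))))
  [13] S(S(add(add(Z, mul(Z, SZ)), mul(add(SZ, Z), mul(SZ, SZ)))))
  [14] S(S(add(mul(Z, SZ), mul(add(SZ, Z), mul(SZ, SZ)))))
  [15] S(S(add(Z, mul(add(SZ, Z), mul(SZ, SZ)))))
  [16] S(S(mul(add(SZ, Z), mul(SZ, SZ))))
  [17] S(S(mul(S(add(Z, Z)), mul(SZ, SZ))))
  [18] S(S(add(mul(SZ, SZ), mul(add(Z, Z), mul(SZ, SZ)))))
  [19] S(S(add(add(SZ, mul(Z, SZ)), mul(add(Z, Z), mul(SZ, SZ)))))
  [20] S(S(add(S(add(Z, mul(Z, SZ))), mul(add(Z, Z), mul(SZ, SZ)))))
  [21] S(S(S(add(add(Z, mul(Z, SZ)), mul(add(Z, Z), mul(SZ, SZ))))))
  [22] S(S(S(add(mul(Z, SZ), mul(add(Z, Z), mul(SZ, SZ))))))
  [23] S(S(S(add(Z, mul(add(Z, Z), mul(SZ, SZ))))))
  [24] S(S(S(mul(add(Z, Z), mul(SZ, SZ)))))
  [25] S(S(S(mul(Z, mul(SZ, SZ)))))
  [26] SSSZ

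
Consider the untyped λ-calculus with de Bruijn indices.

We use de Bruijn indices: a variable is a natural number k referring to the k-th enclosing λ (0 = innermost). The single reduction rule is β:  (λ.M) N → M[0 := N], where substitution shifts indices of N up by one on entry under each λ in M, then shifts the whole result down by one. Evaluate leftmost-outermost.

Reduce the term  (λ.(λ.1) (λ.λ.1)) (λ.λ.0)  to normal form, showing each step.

  start: (λ.(λ.1) (λ.λ.1)) (λ.λ.0)
  [1] (λ.λ.λ.0) (λ.λ.1)
  [2] λ.λ.0

Answer: normal form = λ.λ.0  (in 2 steps)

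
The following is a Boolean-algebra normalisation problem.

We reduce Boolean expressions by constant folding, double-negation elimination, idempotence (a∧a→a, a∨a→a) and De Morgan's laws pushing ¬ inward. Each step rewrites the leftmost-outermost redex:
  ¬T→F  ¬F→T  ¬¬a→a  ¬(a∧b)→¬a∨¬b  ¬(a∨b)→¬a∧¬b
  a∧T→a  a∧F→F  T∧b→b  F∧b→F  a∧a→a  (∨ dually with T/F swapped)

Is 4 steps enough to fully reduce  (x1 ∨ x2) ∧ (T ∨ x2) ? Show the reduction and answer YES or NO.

Answer: YES — reaches normal form x1 ∨ x2 in 2 ≤ 4 steps

Derivation:
  start: (x1 ∨ x2) ∧ (T ∨ x2)
  step 1: (x1 ∨ x2) ∧ T
  step 2: x1 ∨ x2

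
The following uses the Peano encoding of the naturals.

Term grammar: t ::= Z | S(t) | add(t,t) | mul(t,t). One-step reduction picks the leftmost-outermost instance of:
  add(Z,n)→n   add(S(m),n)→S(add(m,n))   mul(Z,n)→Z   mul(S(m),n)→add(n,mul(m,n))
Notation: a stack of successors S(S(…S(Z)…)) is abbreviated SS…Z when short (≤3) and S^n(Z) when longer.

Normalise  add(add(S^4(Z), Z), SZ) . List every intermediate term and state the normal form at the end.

Answer: normal form = S^5(Z)  (in 10 steps)

Reduction:
  start: add(add(S^4(Z), Z), SZ)
  →1  add(S(add(SSSZ, Z)), SZ)
  →2  S(add(add(SSSZ, Z), SZ))
  →3  S(add(S(add(SSZ, Z)), SZ))
  →4  S(S(add(add(SSZ, Z), SZ)))
  →5  S(S(add(S(add(SZ, Z)), SZ)))
  →6  S(S(S(add(add(SZ, Z), SZ))))
  →7  S(S(S(add(S(add(Z, Z)), SZ))))
  →8  S(S(S(S(add(add(Z, Z), SZ)))))
  →9  S(S(S(S(add(Z, SZ)))))
  →10  S^5(Z)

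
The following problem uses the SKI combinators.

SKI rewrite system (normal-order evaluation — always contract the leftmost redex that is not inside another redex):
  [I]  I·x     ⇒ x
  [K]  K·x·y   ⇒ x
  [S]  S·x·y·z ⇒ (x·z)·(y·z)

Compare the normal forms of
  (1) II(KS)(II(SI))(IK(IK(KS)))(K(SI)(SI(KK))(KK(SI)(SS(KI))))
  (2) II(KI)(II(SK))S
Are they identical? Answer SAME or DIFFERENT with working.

Term A:
  start: II(KS)(II(SI))(IK(IK(KS)))(K(SI)(SI(KK))(KK(SI)(SS(KI))))
  →1  I(KS)(II(SI))(IK(IK(KS)))(K(SI)(SI(KK))(KK(SI)(SS(KI))))
  →2  KS(II(SI))(IK(IK(KS)))(K(SI)(SI(KK))(KK(SI)(SS(KI))))
  →3  S(IK(IK(KS)))(K(SI)(SI(KK))(KK(SI)(SS(KI))))
  →4  S(K(IK(KS)))(K(SI)(SI(KK))(KK(SI)(SS(KI))))
  →5  S(K(K(KS)))(K(SI)(SI(KK))(KK(SI)(SS(KI))))
  →6  S(K(K(KS)))(SI(KK(SI)(SS(KI))))
  →7  S(K(K(KS)))(SI(K(SS(KI))))

Term B:
  start: II(KI)(II(SK))S
  →1  I(KI)(II(SK))S
  →2  KI(II(SK))S
  →3  IS
  →4  S

Answer: DIFFERENT — A ⇓ S(K(K(KS)))(SI(K(SS(KI)))), B ⇓ S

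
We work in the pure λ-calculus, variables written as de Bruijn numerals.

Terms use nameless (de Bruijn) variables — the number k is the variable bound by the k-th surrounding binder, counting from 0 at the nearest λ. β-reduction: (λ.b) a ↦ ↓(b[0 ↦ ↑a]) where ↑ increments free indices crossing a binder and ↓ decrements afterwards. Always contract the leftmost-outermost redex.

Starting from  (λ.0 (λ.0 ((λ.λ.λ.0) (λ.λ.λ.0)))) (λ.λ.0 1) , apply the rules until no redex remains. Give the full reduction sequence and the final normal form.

  start: (λ.0 (λ.0 ((λ.λ.λ.0) (λ.λ.λ.0)))) (λ.λ.0 1)
  step 1: (λ.λ.0 1) (λ.0 ((λ.λ.λ.0) (λ.λ.λ.0)))
  step 2: λ.0 (λ.0 ((λ.λ.λ.0) (λ.λ.λ.0)))
  step 3: λ.0 (λ.0 (λ.λ.0))

Answer: normal form = λ.0 (λ.0 (λ.λ.0))  (in 3 steps)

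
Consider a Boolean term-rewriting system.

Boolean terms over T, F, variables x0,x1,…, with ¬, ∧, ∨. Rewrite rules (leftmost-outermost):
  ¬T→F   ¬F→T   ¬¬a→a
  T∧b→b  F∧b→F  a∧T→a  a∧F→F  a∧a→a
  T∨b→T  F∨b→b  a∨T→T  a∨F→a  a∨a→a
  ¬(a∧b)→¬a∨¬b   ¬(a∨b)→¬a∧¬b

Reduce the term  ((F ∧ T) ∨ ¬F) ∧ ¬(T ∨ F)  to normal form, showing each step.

Answer: normal form = F  (in 7 steps)

Derivation:
  start: ((F ∧ T) ∨ ¬F) ∧ ¬(T ∨ F)
  →1  (F ∨ ¬F) ∧ ¬(T ∨ F)
  →2  ¬F ∧ ¬(T ∨ F)
  →3  T ∧ ¬(T ∨ F)
  →4  ¬(T ∨ F)
  →5  ¬T ∧ ¬F
  →6  F ∧ ¬F
  →7  F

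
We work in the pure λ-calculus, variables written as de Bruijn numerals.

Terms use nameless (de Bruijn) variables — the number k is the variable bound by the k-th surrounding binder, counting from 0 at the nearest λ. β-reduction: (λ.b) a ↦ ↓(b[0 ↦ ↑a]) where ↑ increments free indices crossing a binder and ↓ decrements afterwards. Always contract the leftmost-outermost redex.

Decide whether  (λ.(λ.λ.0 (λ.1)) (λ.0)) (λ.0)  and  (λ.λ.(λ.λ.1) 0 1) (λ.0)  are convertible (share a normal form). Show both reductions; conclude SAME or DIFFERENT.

Term A:
  start: (λ.(λ.λ.0 (λ.1)) (λ.0)) (λ.0)
  →1  (λ.λ.0 (λ.1)) (λ.0)
  →2  λ.0 (λ.1)

Term B:
  start: (λ.λ.(λ.λ.1) 0 1) (λ.0)
  →1  λ.(λ.λ.1) 0 (λ.0)
  →2  λ.(λ.1) (λ.0)
  →3  λ.0

Answer: DIFFERENT — A ⇓ λ.0 (λ.1), B ⇓ λ.0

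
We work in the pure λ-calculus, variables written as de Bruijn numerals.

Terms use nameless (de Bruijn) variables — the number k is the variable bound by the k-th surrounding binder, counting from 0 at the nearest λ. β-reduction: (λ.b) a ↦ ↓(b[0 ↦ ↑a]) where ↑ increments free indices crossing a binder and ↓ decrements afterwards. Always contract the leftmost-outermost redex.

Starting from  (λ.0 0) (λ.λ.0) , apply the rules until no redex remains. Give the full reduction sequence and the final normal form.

  start: (λ.0 0) (λ.λ.0)
  →1  (λ.λ.0) (λ.λ.0)
  →2  λ.0

Answer: normal form = λ.0  (in 2 steps)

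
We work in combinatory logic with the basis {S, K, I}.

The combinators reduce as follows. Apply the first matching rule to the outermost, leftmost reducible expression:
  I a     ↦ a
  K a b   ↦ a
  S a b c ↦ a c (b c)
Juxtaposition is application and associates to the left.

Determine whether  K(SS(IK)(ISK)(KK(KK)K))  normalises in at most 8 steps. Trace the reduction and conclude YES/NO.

Answer: YES — reaches normal form K(SK) in 8 ≤ 8 steps

Reduction:
  start: K(SS(IK)(ISK)(KK(KK)K))
  →1  K(S(ISK)(IK(ISK))(KK(KK)K))
  →2  K(ISK(KK(KK)K)(IK(ISK)(KK(KK)K)))
  →3  K(SK(KK(KK)K)(IK(ISK)(KK(KK)K)))
  →4  K(K(IK(ISK)(KK(KK)K))(KK(KK)K(IK(ISK)(KK(KK)K))))
  →5  K(IK(ISK)(KK(KK)K))
  →6  K(K(ISK)(KK(KK)K))
  →7  K(ISK)
  →8  K(SK)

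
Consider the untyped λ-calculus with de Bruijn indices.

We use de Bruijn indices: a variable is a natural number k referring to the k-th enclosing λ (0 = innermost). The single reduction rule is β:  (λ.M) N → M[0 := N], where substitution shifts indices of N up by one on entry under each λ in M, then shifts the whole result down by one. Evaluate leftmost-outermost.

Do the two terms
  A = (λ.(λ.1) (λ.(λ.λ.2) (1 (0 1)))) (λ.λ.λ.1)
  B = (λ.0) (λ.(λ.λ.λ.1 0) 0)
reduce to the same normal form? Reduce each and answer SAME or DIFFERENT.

Term A:
  start: (λ.(λ.1) (λ.(λ.λ.2) (1 (0 1)))) (λ.λ.λ.1)
  step 1: (λ.λ.λ.λ.1) (λ.(λ.λ.2) ((λ.λ.λ.1) (0 (λ.λ.λ.1))))
  step 2: λ.λ.λ.1

Term B:
  start: (λ.0) (λ.(λ.λ.λ.1 0) 0)
  step 1: λ.(λ.λ.λ.1 0) 0
  step 2: λ.λ.λ.1 0

Answer: DIFFERENT — A ⇓ λ.λ.λ.1, B ⇓ λ.λ.λ.1 0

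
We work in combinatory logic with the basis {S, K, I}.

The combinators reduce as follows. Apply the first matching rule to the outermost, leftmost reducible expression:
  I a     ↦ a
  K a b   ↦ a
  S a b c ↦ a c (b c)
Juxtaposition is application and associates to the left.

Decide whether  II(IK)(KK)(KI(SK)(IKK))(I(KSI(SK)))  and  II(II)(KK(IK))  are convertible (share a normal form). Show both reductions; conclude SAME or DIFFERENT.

Term A:
  start: II(IK)(KK)(KI(SK)(IKK))(I(KSI(SK)))
  [1] I(IK)(KK)(KI(SK)(IKK))(I(KSI(SK)))
  [2] IK(KK)(KI(SK)(IKK))(I(KSI(SK)))
  [3] K(KK)(KI(SK)(IKK))(I(KSI(SK)))
  [4] KK(I(KSI(SK)))
  [5] K

Term B:
  start: II(II)(KK(IK))
  [1] I(II)(KK(IK))
  [2] II(KK(IK))
  [3] I(KK(IK))
  [4] KK(IK)
  [5] K

Answer: SAME — A ⇓ K, B ⇓ K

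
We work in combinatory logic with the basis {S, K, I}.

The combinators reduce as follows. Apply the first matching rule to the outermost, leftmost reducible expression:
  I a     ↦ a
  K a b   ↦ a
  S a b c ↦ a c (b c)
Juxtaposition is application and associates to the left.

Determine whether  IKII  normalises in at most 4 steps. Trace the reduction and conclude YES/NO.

Answer: YES — reaches normal form I in 2 ≤ 4 steps

Reduction:
  start: IKII
  step 1: KII
  step 2: I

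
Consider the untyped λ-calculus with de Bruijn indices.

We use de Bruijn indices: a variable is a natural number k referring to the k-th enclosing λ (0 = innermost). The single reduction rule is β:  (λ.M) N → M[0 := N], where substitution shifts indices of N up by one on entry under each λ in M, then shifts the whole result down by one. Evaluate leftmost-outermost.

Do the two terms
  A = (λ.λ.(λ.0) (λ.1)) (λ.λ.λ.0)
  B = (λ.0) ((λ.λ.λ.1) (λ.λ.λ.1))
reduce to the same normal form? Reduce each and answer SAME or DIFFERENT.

Term A:
  start: (λ.λ.(λ.0) (λ.1)) (λ.λ.λ.0)
  step 1: λ.(λ.0) (λ.1)
  step 2: λ.λ.1

Term B:
  start: (λ.0) ((λ.λ.λ.1) (λ.λ.λ.1))
  step 1: (λ.λ.λ.1) (λ.λ.λ.1)
  step 2: λ.λ.1

Answer: SAME — A ⇓ λ.λ.1, B ⇓ λ.λ.1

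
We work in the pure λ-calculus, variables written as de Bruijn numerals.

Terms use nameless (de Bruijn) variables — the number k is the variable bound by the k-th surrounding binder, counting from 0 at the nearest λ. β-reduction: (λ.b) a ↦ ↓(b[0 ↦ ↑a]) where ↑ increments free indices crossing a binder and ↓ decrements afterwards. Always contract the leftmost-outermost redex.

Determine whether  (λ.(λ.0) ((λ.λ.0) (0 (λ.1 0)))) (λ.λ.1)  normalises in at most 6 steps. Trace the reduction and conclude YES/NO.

Answer: YES — reaches normal form λ.0 in 3 ≤ 6 steps

Reduction:
  start: (λ.(λ.0) ((λ.λ.0) (0 (λ.1 0)))) (λ.λ.1)
  step 1: (λ.0) ((λ.λ.0) ((λ.λ.1) (λ.(λ.λ.1) 0)))
  step 2: (λ.λ.0) ((λ.λ.1) (λ.(λ.λ.1) 0))
  step 3: λ.0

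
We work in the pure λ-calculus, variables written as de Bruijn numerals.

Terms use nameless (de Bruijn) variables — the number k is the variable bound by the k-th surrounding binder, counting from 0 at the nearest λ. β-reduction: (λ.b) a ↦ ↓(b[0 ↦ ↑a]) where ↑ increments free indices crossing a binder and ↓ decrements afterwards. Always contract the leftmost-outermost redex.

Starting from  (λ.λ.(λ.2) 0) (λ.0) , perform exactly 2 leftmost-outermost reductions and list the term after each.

  start: (λ.λ.(λ.2) 0) (λ.0)
  [1] λ.(λ.λ.0) 0
  [2] λ.λ.0

Answer: after 2 steps: λ.λ.0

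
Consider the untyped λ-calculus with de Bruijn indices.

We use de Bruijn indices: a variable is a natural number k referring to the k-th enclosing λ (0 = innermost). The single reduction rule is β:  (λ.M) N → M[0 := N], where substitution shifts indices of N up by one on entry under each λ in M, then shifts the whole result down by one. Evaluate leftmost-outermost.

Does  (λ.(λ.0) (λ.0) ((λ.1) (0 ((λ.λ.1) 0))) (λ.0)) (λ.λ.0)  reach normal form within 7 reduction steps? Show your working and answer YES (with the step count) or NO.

Answer: YES — reaches normal form λ.0 in 5 ≤ 7 steps

Working:
  start: (λ.(λ.0) (λ.0) ((λ.1) (0 ((λ.λ.1) 0))) (λ.0)) (λ.λ.0)
  →1  (λ.0) (λ.0) ((λ.λ.λ.0) ((λ.λ.0) ((λ.λ.1) (λ.λ.0)))) (λ.0)
  →2  (λ.0) ((λ.λ.λ.0) ((λ.λ.0) ((λ.λ.1) (λ.λ.0)))) (λ.0)
  →3  (λ.λ.λ.0) ((λ.λ.0) ((λ.λ.1) (λ.λ.0))) (λ.0)
  →4  (λ.λ.0) (λ.0)
  →5  λ.0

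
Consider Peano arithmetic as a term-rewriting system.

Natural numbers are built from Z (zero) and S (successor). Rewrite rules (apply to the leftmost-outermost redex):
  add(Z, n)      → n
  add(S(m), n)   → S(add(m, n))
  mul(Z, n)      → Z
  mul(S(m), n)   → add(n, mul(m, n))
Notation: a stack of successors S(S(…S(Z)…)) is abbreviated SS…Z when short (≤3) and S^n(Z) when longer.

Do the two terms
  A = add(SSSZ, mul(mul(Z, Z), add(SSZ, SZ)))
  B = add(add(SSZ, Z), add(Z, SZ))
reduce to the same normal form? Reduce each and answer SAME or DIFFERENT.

Term A:
  start: add(SSSZ, mul(mul(Z, Z), add(SSZ, SZ)))
  step 1: S(add(SSZ, mul(mul(Z, Z), add(SSZ, SZ))))
  step 2: S(S(add(SZ, mul(mul(Z, Z), add(SSZ, SZ)))))
  step 3: S(S(S(add(Z, mul(mul(Z, Z), add(SSZ, SZ))))))
  step 4: S(S(S(mul(mul(Z, Z), add(SSZ, SZ)))))
  step 5: S(S(S(mul(Z, add(SSZ, SZ)))))
  step 6: SSSZ

Term B:
  start: add(add(SSZ, Z), add(Z, SZ))
  step 1: add(S(add(SZ, Z)), add(Z, SZ))
  step 2: S(add(add(SZ, Z), add(Z, SZ)))
  step 3: S(add(S(add(Z, Z)), add(Z, SZ)))
  step 4: S(S(add(add(Z, Z), add(Z, SZ))))
  step 5: S(S(add(Z, add(Z, SZ))))
  step 6: S(S(add(Z, SZ)))
  step 7: SSSZ

Answer: SAME — A ⇓ SSSZ, B ⇓ SSSZ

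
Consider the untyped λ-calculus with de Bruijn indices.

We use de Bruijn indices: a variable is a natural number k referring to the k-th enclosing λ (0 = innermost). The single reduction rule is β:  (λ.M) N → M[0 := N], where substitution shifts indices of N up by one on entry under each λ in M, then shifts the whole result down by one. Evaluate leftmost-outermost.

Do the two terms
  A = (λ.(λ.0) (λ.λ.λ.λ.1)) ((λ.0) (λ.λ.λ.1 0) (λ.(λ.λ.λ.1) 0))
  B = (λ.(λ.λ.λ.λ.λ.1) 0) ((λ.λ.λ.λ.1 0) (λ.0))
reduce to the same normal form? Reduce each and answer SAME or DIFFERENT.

Term A:
  start: (λ.(λ.0) (λ.λ.λ.λ.1)) ((λ.0) (λ.λ.λ.1 0) (λ.(λ.λ.λ.1) 0))
  [1] (λ.0) (λ.λ.λ.λ.1)
  [2] λ.λ.λ.λ.1

Term B:
  start: (λ.(λ.λ.λ.λ.λ.1) 0) ((λ.λ.λ.λ.1 0) (λ.0))
  [1] (λ.λ.λ.λ.λ.1) ((λ.λ.λ.λ.1 0) (λ.0))
  [2] λ.λ.λ.λ.1

Answer: SAME — A ⇓ λ.λ.λ.λ.1, B ⇓ λ.λ.λ.λ.1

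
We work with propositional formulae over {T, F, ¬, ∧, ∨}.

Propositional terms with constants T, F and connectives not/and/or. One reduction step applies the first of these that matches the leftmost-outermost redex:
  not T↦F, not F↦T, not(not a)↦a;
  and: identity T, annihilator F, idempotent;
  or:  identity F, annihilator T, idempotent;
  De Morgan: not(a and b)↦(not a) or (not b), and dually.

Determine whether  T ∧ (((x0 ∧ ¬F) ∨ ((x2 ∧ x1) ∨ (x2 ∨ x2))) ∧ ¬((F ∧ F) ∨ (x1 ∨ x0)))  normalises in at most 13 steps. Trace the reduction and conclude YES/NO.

Answer: YES — reaches normal form (x0 ∨ ((x2 ∧ x1) ∨ x2)) ∧ (¬x1 ∧ ¬x0) in 10 ≤ 13 steps

Derivation:
  start: T ∧ (((x0 ∧ ¬F) ∨ ((x2 ∧ x1) ∨ (x2 ∨ x2))) ∧ ¬((F ∧ F) ∨ (x1 ∨ x0)))
  [1] ((x0 ∧ ¬F) ∨ ((x2 ∧ x1) ∨ (x2 ∨ x2))) ∧ ¬((F ∧ F) ∨ (x1 ∨ x0))
  [2] ((x0 ∧ T) ∨ ((x2 ∧ x1) ∨ (x2 ∨ x2))) ∧ ¬((F ∧ F) ∨ (x1 ∨ x0))
  [3] (x0 ∨ ((x2 ∧ x1) ∨ (x2 ∨ x2))) ∧ ¬((F ∧ F) ∨ (x1 ∨ x0))
  [4] (x0 ∨ ((x2 ∧ x1) ∨ x2)) ∧ ¬((F ∧ F) ∨ (x1 ∨ x0))
  [5] (x0 ∨ ((x2 ∧ x1) ∨ x2)) ∧ (¬(F ∧ F) ∧ ¬(x1 ∨ x0))
  [6] (x0 ∨ ((x2 ∧ x1) ∨ x2)) ∧ ((¬F ∨ ¬F) ∧ ¬(x1 ∨ x0))
  [7] (x0 ∨ ((x2 ∧ x1) ∨ x2)) ∧ (¬F ∧ ¬(x1 ∨ x0))
  [8] (x0 ∨ ((x2 ∧ x1) ∨ x2)) ∧ (T ∧ ¬(x1 ∨ x0))
  [9] (x0 ∨ ((x2 ∧ x1) ∨ x2)) ∧ ¬(x1 ∨ x0)
  [10] (x0 ∨ ((x2 ∧ x1) ∨ x2)) ∧ (¬x1 ∧ ¬x0)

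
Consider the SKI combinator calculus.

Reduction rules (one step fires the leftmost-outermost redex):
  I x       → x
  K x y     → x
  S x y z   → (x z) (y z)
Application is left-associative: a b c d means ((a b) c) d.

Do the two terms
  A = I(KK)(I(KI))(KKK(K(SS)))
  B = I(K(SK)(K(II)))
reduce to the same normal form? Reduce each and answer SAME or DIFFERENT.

Answer: DIFFERENT — A ⇓ K(K(K(SS))), B ⇓ SK

Derivation:
Term A:
  start: I(KK)(I(KI))(KKK(K(SS)))
  step 1: KK(I(KI))(KKK(K(SS)))
  step 2: K(KKK(K(SS)))
  step 3: K(K(K(SS)))

Term B:
  start: I(K(SK)(K(II)))
  step 1: K(SK)(K(II))
  step 2: SK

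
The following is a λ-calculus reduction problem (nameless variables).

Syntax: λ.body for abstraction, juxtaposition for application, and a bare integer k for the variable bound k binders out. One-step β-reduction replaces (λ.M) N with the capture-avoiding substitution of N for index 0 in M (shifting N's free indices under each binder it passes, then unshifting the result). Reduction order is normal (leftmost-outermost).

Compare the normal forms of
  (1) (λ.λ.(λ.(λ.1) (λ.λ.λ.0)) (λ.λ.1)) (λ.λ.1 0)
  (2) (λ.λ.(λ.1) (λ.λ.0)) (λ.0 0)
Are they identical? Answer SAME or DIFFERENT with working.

Term A:
  start: (λ.λ.(λ.(λ.1) (λ.λ.λ.0)) (λ.λ.1)) (λ.λ.1 0)
  →1  λ.(λ.(λ.1) (λ.λ.λ.0)) (λ.λ.1)
  →2  λ.(λ.λ.λ.1) (λ.λ.λ.0)
  →3  λ.λ.λ.1

Term B:
  start: (λ.λ.(λ.1) (λ.λ.0)) (λ.0 0)
  →1  λ.(λ.1) (λ.λ.0)
  →2  λ.0

Answer: DIFFERENT — A ⇓ λ.λ.λ.1, B ⇓ λ.0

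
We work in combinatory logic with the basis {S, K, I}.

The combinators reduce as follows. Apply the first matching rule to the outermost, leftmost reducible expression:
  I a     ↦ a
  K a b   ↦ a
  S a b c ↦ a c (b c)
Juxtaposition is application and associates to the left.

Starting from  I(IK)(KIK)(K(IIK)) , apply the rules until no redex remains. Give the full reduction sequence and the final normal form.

Answer: normal form = I  (in 4 steps)

Reduction:
  start: I(IK)(KIK)(K(IIK))
  →1  IK(KIK)(K(IIK))
  →2  K(KIK)(K(IIK))
  →3  KIK
  →4  I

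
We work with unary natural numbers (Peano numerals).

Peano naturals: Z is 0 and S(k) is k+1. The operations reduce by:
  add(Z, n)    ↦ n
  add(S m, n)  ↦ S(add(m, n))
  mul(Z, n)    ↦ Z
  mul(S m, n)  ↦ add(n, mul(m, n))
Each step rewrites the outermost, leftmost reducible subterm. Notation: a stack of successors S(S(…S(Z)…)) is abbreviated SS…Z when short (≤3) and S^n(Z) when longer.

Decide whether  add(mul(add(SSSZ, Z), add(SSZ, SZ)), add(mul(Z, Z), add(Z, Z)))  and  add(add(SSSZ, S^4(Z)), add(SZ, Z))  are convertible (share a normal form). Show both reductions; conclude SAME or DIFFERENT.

Term A:
  start: add(mul(add(SSSZ, Z), add(SSZ, SZ)), add(mul(Z, Z), add(Z, Z)))
  step 1: add(mul(S(add(SSZ, Z)), add(SSZ, SZ)), add(mul(Z, Z), add(Z, Z)))
  step 2: add(add(add(SSZ, SZ), mul(add(SSZ, Z), add(SSZ, SZ))), add(mul(Z, Z), add(Z, Z)))
  step 3: add(add(S(add(SZ, SZ)), mul(add(SSZ, Z), add(SSZ, SZ))), add(mul(Z, Z), add(Z, Z)))
  step 4: add(S(add(add(SZ, SZ), mul(add(SSZ, Z), add(SSZ, SZ)))), add(mul(Z, Z), add(Z, Z)))
  step 5: S(add(add(add(SZ, SZ), mul(add(SSZ, Z), add(SSZ, SZ))), add(mul(Z, Z), add(Z, Z))))
  step 6: S(add(add(S(add(Z, SZ)), mul(add(SSZ, Z), add(SSZ, SZ))), add(mul(Z, Z), add(Z, Z))))
  step 7: S(add(S(add(add(Z, SZ), mul(add(SSZ, Z), add(SSZ, SZ)))), add(mul(Z, Z), add(Z, Z))))
  step 8: S(S(add(add(add(Z, SZ), mul(add(SSZ, Z), add(SSZ, SZ))), add(mul(Z, Z), add(Z, Z)))))
  step 9: S(S(add(add(SZ, mul(add(SSZ, Z), add(SSZ, SZ))), add(mul(Z, Z), add(Z, Z)))))
  step 10: S(S(add(S(add(Z, mul(add(SSZ, Z), add(SSZ, SZ)))), add(mul(Z, Z), add(Z, Z)))))
  step 11: S(S(S(add(add(Z, mul(add(SSZ, Z), add(SSZ, SZ))), add(mul(Z, Z), add(Z, Z))))))
  step 12: S(S(S(add(mul(add(SSZ, Z), add(SSZ, SZ)), add(mul(Z, Z), add(Z, Z))))))
  step 13: S(S(S(add(mul(S(add(SZ, Z)), add(SSZ, SZ)), add(mul(Z, Z), add(Z, Z))))))
  step 14: S(S(S(add(add(add(SSZ, SZ), mul(add(SZ, Z), add(SSZ, SZ))), add(mul(Z, Z), add(Z, Z))))))
  step 15: S(S(S(add(add(S(add(SZ, SZ)), mul(add(SZ, Z), add(SSZ, SZ))), add(mul(Z, Z), add(Z, Z))))))
  step 16: S(S(S(add(S(add(add(SZ, SZ), mul(add(SZ, Z), add(SSZ, SZ)))), add(mul(Z, Z), add(Z, Z))))))
  step 17: S(S(S(S(add(add(add(SZ, SZ), mul(add(SZ, Z), add(SSZ, SZ))), add(mul(Z, Z), add(Z, Z)))))))
  step 18: S(S(S(S(add(add(S(add(Z, SZ)), mul(add(SZ, Z), add(SSZ, SZ))), add(mul(Z, Z), add(Z, Z)))))))
  step 19: S(S(S(S(add(S(add(add(Z, SZ), mul(add(SZ, Z), add(SSZ, SZ)))), add(mul(Z, Z), add(Z, Z)))))))
  step 20: S(S(S(S(S(add(add(add(Z, SZ), mul(add(SZ, Z), add(SSZ, SZ))), add(mul(Z, Z), add(Z, Z))))))))
  step 21: S(S(S(S(S(add(add(SZ, mul(add(SZ, Z), add(SSZ, SZ))), add(mul(Z, Z), add(Z, Z))))))))
  step 22: S(S(S(S(S(add(S(add(Z, mul(add(SZ, Z), add(SSZ, SZ)))), add(mul(Z, Z), add(Z, Z))))))))
  step 23: S(S(S(S(S(S(add(add(Z, mul(add(SZ, Z), add(SSZ, SZ))), add(mul(Z, Z), add(Z, Z)))))))))
  step 24: S(S(S(S(S(S(add(mul(add(SZ, Z), add(SSZ, SZ)), add(mul(Z, Z), add(Z, Z)))))))))
  step 25: S(S(S(S(S(S(add(mul(S(add(Z, Z)), add(SSZ, SZ)), add(mul(Z, Z), add(Z, Z)))))))))
  step 26: S(S(S(S(S(S(add(add(add(SSZ, SZ), mul(add(Z, Z), add(SSZ, SZ))), add(mul(Z, Z), add(Z, Z)))))))))
  step 27: S(S(S(S(S(S(add(add(S(add(SZ, SZ)), mul(add(Z, Z), add(SSZ, SZ))), add(mul(Z, Z), add(Z, Z)))))))))
  step 28: S(S(S(S(S(S(add(S(add(add(SZ, SZ), mul(add(Z, Z), add(SSZ, SZ)))), add(mul(Z, Z), add(Z, Z)))))))))
  step 29: S(S(S(S(S(S(S(add(add(add(SZ, SZ), mul(add(Z, Z), add(SSZ, SZ))), add(mul(Z, Z), add(Z, Z))))))))))
  step 30: S(S(S(S(S(S(S(add(add(S(add(Z, SZ)), mul(add(Z, Z), add(SSZ, SZ))), add(mul(Z, Z), add(Z, Z))))))))))
  step 31: S(S(S(S(S(S(S(add(S(add(add(Z, SZ), mul(add(Z, Z), add(SSZ, SZ)))), add(mul(Z, Z), add(Z, Z))))))))))
  step 32: S(S(S(S(S(S(S(S(add(add(add(Z, SZ), mul(add(Z, Z), add(SSZ, SZ))), add(mul(Z, Z), add(Z, Z)))))))))))
  step 33: S(S(S(S(S(S(S(S(add(add(SZ, mul(add(Z, Z), add(SSZ, SZ))), add(mul(Z, Z), add(Z, Z)))))))))))
  step 34: S(S(S(S(S(S(S(S(add(S(add(Z, mul(add(Z, Z), add(SSZ, SZ)))), add(mul(Z, Z), add(Z, Z)))))))))))
  step 35: S(S(S(S(S(S(S(S(S(add(add(Z, mul(add(Z, Z), add(SSZ, SZ))), add(mul(Z, Z), add(Z, Z))))))))))))
  step 36: S(S(S(S(S(S(S(S(S(add(mul(add(Z, Z), add(SSZ, SZ)), add(mul(Z, Z), add(Z, Z))))))))))))
  step 37: S(S(S(S(S(S(S(S(S(add(mul(Z, add(SSZ, SZ)), add(mul(Z, Z), add(Z, Z))))))))))))
  step 38: S(S(S(S(S(S(S(S(S(add(Z, add(mul(Z, Z), add(Z, Z))))))))))))
  step 39: S(S(S(S(S(S(S(S(S(add(mul(Z, Z), add(Z, Z)))))))))))
  step 40: S(S(S(S(S(S(S(S(S(add(Z, add(Z, Z)))))))))))
  step 41: S(S(S(S(S(S(S(S(S(add(Z, Z))))))))))
  step 42: S^9(Z)

Term B:
  start: add(add(SSSZ, S^4(Z)), add(SZ, Z))
  step 1: add(S(add(SSZ, S^4(Z))), add(SZ, Z))
  step 2: S(add(add(SSZ, S^4(Z)), add(SZ, Z)))
  step 3: S(add(S(add(SZ, S^4(Z))), add(SZ, Z)))
  step 4: S(S(add(add(SZ, S^4(Z)), add(SZ, Z))))
  step 5: S(S(add(S(add(Z, S^4(Z))), add(SZ, Z))))
  step 6: S(S(S(add(add(Z, S^4(Z)), add(SZ, Z)))))
  step 7: S(S(S(add(S^4(Z), add(SZ, Z)))))
  step 8: S(S(S(S(add(SSSZ, add(SZ, Z))))))
  step 9: S(S(S(S(S(add(SSZ, add(SZ, Z)))))))
  step 10: S(S(S(S(S(S(add(SZ, add(SZ, Z))))))))
  step 11: S(S(S(S(S(S(S(add(Z, add(SZ, Z)))))))))
  step 12: S(S(S(S(S(S(S(add(SZ, Z))))))))
  step 13: S(S(S(S(S(S(S(S(add(Z, Z)))))))))
  step 14: S^8(Z)

Answer: DIFFERENT — A ⇓ S^9(Z), B ⇓ S^8(Z)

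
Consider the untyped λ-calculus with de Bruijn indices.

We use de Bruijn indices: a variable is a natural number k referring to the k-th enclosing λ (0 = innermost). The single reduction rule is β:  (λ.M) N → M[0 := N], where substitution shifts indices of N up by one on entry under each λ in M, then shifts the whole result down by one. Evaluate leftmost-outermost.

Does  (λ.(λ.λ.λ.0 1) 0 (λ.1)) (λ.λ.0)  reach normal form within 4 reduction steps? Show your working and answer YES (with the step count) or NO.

Answer: YES — reaches normal form λ.0 (λ.λ.λ.0) in 3 ≤ 4 steps

Derivation:
  start: (λ.(λ.λ.λ.0 1) 0 (λ.1)) (λ.λ.0)
  →1  (λ.λ.λ.0 1) (λ.λ.0) (λ.λ.λ.0)
  →2  (λ.λ.0 1) (λ.λ.λ.0)
  →3  λ.0 (λ.λ.λ.0)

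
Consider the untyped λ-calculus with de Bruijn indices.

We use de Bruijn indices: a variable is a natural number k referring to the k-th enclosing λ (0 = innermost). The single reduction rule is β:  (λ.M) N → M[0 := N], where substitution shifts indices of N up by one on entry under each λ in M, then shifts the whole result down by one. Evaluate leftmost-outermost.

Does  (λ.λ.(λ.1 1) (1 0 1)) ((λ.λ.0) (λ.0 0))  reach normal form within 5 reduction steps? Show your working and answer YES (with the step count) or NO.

  start: (λ.λ.(λ.1 1) (1 0 1)) ((λ.λ.0) (λ.0 0))
  →1  λ.(λ.1 1) ((λ.λ.0) (λ.0 0) 0 ((λ.λ.0) (λ.0 0)))
  →2  λ.0 0

Answer: YES — reaches normal form λ.0 0 in 2 ≤ 5 steps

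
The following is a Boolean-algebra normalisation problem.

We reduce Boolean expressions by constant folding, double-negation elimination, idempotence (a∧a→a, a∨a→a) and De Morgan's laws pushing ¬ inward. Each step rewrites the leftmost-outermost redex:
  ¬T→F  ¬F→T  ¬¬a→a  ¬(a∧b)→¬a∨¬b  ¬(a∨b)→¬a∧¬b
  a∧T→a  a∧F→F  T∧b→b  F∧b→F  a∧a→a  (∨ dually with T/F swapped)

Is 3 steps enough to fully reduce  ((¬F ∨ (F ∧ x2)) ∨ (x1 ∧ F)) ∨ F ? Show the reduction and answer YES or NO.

Answer: NO — after 3 steps the term is T ∨ (x1 ∧ F), not yet normal

Reduction:
  start: ((¬F ∨ (F ∧ x2)) ∨ (x1 ∧ F)) ∨ F
  [1] (¬F ∨ (F ∧ x2)) ∨ (x1 ∧ F)
  [2] (T ∨ (F ∧ x2)) ∨ (x1 ∧ F)
  [3] T ∨ (x1 ∧ F)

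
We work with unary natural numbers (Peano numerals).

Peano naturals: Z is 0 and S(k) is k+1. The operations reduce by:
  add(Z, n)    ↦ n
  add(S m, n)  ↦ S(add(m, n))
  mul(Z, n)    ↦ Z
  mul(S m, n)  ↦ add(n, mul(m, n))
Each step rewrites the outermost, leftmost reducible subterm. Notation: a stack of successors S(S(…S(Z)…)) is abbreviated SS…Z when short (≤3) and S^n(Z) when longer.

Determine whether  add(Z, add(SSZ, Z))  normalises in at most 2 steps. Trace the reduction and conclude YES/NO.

Answer: NO — after 2 steps the term is S(add(SZ, Z)), not yet normal

Reduction:
  start: add(Z, add(SSZ, Z))
  [1] add(SSZ, Z)
  [2] S(add(SZ, Z))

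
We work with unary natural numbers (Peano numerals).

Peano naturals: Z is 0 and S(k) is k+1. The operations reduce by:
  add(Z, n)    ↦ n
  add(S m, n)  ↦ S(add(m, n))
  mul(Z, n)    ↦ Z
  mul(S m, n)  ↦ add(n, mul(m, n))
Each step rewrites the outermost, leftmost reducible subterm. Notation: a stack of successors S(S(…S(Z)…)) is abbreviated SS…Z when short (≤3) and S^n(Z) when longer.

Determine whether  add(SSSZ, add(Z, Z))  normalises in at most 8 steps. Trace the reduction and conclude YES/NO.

  start: add(SSSZ, add(Z, Z))
  →1  S(add(SSZ, add(Z, Z)))
  →2  S(S(add(SZ, add(Z, Z))))
  →3  S(S(S(add(Z, add(Z, Z)))))
  →4  S(S(S(add(Z, Z))))
  →5  SSSZ

Answer: YES — reaches normal form SSSZ in 5 ≤ 8 steps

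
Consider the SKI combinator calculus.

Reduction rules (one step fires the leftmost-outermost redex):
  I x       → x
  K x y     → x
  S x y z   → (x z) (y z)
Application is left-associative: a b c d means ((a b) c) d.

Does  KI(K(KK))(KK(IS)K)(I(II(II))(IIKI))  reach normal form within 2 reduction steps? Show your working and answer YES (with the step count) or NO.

Answer: NO — after 2 steps the term is KK(IS)K(I(II(II))(IIKI)), not yet normal

Reduction:
  start: KI(K(KK))(KK(IS)K)(I(II(II))(IIKI))
  [1] I(KK(IS)K)(I(II(II))(IIKI))
  [2] KK(IS)K(I(II(II))(IIKI))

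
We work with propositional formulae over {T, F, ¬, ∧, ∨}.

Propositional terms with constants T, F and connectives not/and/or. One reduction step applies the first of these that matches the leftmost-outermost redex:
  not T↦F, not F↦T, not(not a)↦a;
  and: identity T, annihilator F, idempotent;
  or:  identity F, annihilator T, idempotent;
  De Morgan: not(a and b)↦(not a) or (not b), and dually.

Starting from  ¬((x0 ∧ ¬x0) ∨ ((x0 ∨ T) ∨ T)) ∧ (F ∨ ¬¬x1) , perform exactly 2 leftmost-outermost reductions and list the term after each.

Answer: after 2 steps: ((¬x0 ∨ ¬¬x0) ∧ ¬((x0 ∨ T) ∨ T)) ∧ (F ∨ ¬¬x1)

Reduction:
  start: ¬((x0 ∧ ¬x0) ∨ ((x0 ∨ T) ∨ T)) ∧ (F ∨ ¬¬x1)
  →1  (¬(x0 ∧ ¬x0) ∧ ¬((x0 ∨ T) ∨ T)) ∧ (F ∨ ¬¬x1)
  →2  ((¬x0 ∨ ¬¬x0) ∧ ¬((x0 ∨ T) ∨ T)) ∧ (F ∨ ¬¬x1)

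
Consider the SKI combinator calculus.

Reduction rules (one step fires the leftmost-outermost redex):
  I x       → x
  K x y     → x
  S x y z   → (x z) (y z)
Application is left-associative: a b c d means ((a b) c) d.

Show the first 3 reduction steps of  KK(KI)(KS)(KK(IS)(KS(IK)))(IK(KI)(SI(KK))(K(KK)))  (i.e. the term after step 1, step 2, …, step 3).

Answer: after 3 steps: S

Reduction:
  start: KK(KI)(KS)(KK(IS)(KS(IK)))(IK(KI)(SI(KK))(K(KK)))
  step 1: K(KS)(KK(IS)(KS(IK)))(IK(KI)(SI(KK))(K(KK)))
  step 2: KS(IK(KI)(SI(KK))(K(KK)))
  step 3: S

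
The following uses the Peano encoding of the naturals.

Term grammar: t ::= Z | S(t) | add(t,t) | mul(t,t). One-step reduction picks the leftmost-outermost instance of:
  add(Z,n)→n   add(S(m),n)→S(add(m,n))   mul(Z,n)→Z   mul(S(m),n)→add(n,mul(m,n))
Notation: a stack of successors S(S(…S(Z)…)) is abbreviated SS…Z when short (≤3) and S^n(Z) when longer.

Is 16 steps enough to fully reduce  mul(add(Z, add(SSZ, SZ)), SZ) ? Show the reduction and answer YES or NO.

  start: mul(add(Z, add(SSZ, SZ)), SZ)
  [1] mul(add(SSZ, SZ), SZ)
  [2] mul(S(add(SZ, SZ)), SZ)
  [3] add(SZ, mul(add(SZ, SZ), SZ))
  [4] S(add(Z, mul(add(SZ, SZ), SZ)))
  [5] S(mul(add(SZ, SZ), SZ))
  [6] S(mul(S(add(Z, SZ)), SZ))
  [7] S(add(SZ, mul(add(Z, SZ), SZ)))
  [8] S(S(add(Z, mul(add(Z, SZ), SZ))))
  [9] S(S(mul(add(Z, SZ), SZ)))
  [10] S(S(mul(SZ, SZ)))
  [11] S(S(add(SZ, mul(Z, SZ))))
  [12] S(S(S(add(Z, mul(Z, SZ)))))
  [13] S(S(S(mul(Z, SZ))))
  [14] SSSZ

Answer: YES — reaches normal form SSSZ in 14 ≤ 16 steps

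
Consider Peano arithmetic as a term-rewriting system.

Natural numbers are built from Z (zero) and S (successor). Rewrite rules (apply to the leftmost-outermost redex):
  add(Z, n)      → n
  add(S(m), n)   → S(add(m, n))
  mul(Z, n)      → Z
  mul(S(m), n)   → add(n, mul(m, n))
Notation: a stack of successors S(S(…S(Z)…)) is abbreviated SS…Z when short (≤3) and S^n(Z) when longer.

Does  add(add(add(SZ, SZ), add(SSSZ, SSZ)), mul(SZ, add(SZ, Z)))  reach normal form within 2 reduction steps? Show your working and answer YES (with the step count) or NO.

  start: add(add(add(SZ, SZ), add(SSSZ, SSZ)), mul(SZ, add(SZ, Z)))
  [1] add(add(S(add(Z, SZ)), add(SSSZ, SSZ)), mul(SZ, add(SZ, Z)))
  [2] add(S(add(add(Z, SZ), add(SSSZ, SSZ))), mul(SZ, add(SZ, Z)))

Answer: NO — after 2 steps the term is add(S(add(add(Z, SZ), add(SSSZ, SSZ))), mul(SZ, add(SZ, Z))), not yet normal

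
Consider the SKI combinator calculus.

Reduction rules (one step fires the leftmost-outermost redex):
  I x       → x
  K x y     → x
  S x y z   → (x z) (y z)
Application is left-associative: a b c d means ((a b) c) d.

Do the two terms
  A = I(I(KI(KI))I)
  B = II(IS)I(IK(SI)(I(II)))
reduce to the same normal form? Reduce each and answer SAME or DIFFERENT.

Term A:
  start: I(I(KI(KI))I)
  step 1: I(KI(KI))I
  step 2: KI(KI)I
  step 3: II
  step 4: I

Term B:
  start: II(IS)I(IK(SI)(I(II)))
  step 1: I(IS)I(IK(SI)(I(II)))
  step 2: ISI(IK(SI)(I(II)))
  step 3: SI(IK(SI)(I(II)))
  step 4: SI(K(SI)(I(II)))
  step 5: SI(SI)

Answer: DIFFERENT — A ⇓ I, B ⇓ SI(SI)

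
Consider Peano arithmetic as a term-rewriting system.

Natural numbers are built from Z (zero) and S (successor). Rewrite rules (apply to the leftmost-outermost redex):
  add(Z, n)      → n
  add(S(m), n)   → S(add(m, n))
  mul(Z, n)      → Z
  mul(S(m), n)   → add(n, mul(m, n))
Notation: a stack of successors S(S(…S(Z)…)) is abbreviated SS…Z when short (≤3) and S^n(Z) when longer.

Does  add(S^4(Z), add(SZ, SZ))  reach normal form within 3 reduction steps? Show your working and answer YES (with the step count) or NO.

Answer: NO — after 3 steps the term is S(S(S(add(SZ, add(SZ, SZ))))), not yet normal

Reduction:
  start: add(S^4(Z), add(SZ, SZ))
  →1  S(add(SSSZ, add(SZ, SZ)))
  →2  S(S(add(SSZ, add(SZ, SZ))))
  →3  S(S(S(add(SZ, add(SZ, SZ)))))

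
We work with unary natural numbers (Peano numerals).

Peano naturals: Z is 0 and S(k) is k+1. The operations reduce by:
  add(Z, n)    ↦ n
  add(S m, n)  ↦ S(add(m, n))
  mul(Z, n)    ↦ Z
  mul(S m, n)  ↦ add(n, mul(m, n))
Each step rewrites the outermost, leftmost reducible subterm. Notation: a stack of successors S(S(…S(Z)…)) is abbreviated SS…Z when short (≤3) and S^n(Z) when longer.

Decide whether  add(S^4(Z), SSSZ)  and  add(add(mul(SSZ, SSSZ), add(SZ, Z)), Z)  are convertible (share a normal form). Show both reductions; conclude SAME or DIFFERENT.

Term A:
  start: add(S^4(Z), SSSZ)
  step 1: S(add(SSSZ, SSSZ))
  step 2: S(S(add(SSZ, SSSZ)))
  step 3: S(S(S(add(SZ, SSSZ))))
  step 4: S(S(S(S(add(Z, SSSZ)))))
  step 5: S^7(Z)

Term B:
  start: add(add(mul(SSZ, SSSZ), add(SZ, Z)), Z)
  step 1: add(add(add(SSSZ, mul(SZ, SSSZ)), add(SZ, Z)), Z)
  step 2: add(add(S(add(SSZ, mul(SZ, SSSZ))), add(SZ, Z)), Z)
  step 3: add(S(add(add(SSZ, mul(SZ, SSSZ)), add(SZ, Z))), Z)
  step 4: S(add(add(add(SSZ, mul(SZ, SSSZ)), add(SZ, Z)), Z))
  step 5: S(add(add(S(add(SZ, mul(SZ, SSSZ))), add(SZ, Z)), Z))
  step 6: S(add(S(add(add(SZ, mul(SZ, SSSZ)), add(SZ, Z))), Z))
  step 7: S(S(add(add(add(SZ, mul(SZ, SSSZ)), add(SZ, Z)), Z)))
  step 8: S(S(add(add(S(add(Z, mul(SZ, SSSZ))), add(SZ, Z)), Z)))
  step 9: S(S(add(S(add(add(Z, mul(SZ, SSSZ)), add(SZ, Z))), Z)))
  step 10: S(S(S(add(add(add(Z, mul(SZ, SSSZ)), add(SZ, Z)), Z))))
  step 11: S(S(S(add(add(mul(SZ, SSSZ), add(SZ, Z)), Z))))
  step 12: S(S(S(add(add(add(SSSZ, mul(Z, SSSZ)), add(SZ, Z)), Z))))
  step 13: S(S(S(add(add(S(add(SSZ, mul(Z, SSSZ))), add(SZ, Z)), Z))))
  step 14: S(S(S(add(S(add(add(SSZ, mul(Z, SSSZ)), add(SZ, Z))), Z))))
  step 15: S(S(S(S(add(add(add(SSZ, mul(Z, SSSZ)), add(SZ, Z)), Z)))))
  step 16: S(S(S(S(add(add(S(add(SZ, mul(Z, SSSZ))), add(SZ, Z)), Z)))))
  step 17: S(S(S(S(add(S(add(add(SZ, mul(Z, SSSZ)), add(SZ, Z))), Z)))))
  step 18: S(S(S(S(S(add(add(add(SZ, mul(Z, SSSZ)), add(SZ, Z)), Z))))))
  step 19: S(S(S(S(S(add(add(S(add(Z, mul(Z, SSSZ))), add(SZ, Z)), Z))))))
  step 20: S(S(S(S(S(add(S(add(add(Z, mul(Z, SSSZ)), add(SZ, Z))), Z))))))
  step 21: S(S(S(S(S(S(add(add(add(Z, mul(Z, SSSZ)), add(SZ, Z)), Z)))))))
  step 22: S(S(S(S(S(S(add(add(mul(Z, SSSZ), add(SZ, Z)), Z)))))))
  step 23: S(S(S(S(S(S(add(add(Z, add(SZ, Z)), Z)))))))
  step 24: S(S(S(S(S(S(add(add(SZ, Z), Z)))))))
  step 25: S(S(S(S(S(S(add(S(add(Z, Z)), Z)))))))
  step 26: S(S(S(S(S(S(S(add(add(Z, Z), Z))))))))
  step 27: S(S(S(S(S(S(S(add(Z, Z))))))))
  step 28: S^7(Z)

Answer: SAME — A ⇓ S^7(Z), B ⇓ S^7(Z)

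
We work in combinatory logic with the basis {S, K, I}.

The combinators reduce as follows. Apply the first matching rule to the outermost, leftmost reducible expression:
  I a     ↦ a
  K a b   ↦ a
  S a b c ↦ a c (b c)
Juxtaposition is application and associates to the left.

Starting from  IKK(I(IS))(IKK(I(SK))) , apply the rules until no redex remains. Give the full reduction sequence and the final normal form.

  start: IKK(I(IS))(IKK(I(SK)))
  step 1: KK(I(IS))(IKK(I(SK)))
  step 2: K(IKK(I(SK)))
  step 3: K(KK(I(SK)))
  step 4: KK

Answer: normal form = KK  (in 4 steps)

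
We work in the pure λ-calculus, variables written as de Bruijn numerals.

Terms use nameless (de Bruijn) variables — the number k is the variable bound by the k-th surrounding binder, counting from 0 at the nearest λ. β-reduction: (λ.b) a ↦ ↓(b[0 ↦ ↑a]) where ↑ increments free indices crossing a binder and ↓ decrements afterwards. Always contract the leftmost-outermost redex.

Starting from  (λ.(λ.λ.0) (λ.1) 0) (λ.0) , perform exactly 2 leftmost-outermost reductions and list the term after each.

  start: (λ.(λ.λ.0) (λ.1) 0) (λ.0)
  →1  (λ.λ.0) (λ.λ.0) (λ.0)
  →2  (λ.0) (λ.0)

Answer: after 2 steps: (λ.0) (λ.0)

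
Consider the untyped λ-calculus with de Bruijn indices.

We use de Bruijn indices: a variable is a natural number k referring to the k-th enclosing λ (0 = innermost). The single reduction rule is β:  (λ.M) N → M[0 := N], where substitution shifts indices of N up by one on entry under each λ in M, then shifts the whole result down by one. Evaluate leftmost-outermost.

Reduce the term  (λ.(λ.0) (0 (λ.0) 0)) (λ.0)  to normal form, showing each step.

  start: (λ.(λ.0) (0 (λ.0) 0)) (λ.0)
  [1] (λ.0) ((λ.0) (λ.0) (λ.0))
  [2] (λ.0) (λ.0) (λ.0)
  [3] (λ.0) (λ.0)
  [4] λ.0

Answer: normal form = λ.0  (in 4 steps)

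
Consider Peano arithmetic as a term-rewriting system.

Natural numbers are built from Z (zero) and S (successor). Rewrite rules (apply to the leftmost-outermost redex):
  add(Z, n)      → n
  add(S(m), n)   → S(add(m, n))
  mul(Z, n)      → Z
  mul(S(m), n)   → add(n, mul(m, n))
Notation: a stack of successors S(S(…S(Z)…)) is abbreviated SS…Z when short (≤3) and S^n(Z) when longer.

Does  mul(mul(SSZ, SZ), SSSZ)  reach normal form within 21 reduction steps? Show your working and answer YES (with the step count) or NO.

  start: mul(mul(SSZ, SZ), SSSZ)
  step 1: mul(add(SZ, mul(SZ, SZ)), SSSZ)
  step 2: mul(S(add(Z, mul(SZ, SZ))), SSSZ)
  step 3: add(SSSZ, mul(add(Z, mul(SZ, SZ)), SSSZ))
  step 4: S(add(SSZ, mul(add(Z, mul(SZ, SZ)), SSSZ)))
  step 5: S(S(add(SZ, mul(add(Z, mul(SZ, SZ)), SSSZ))))
  step 6: S(S(S(add(Z, mul(add(Z, mul(SZ, SZ)), SSSZ)))))
  step 7: S(S(S(mul(add(Z, mul(SZ, SZ)), SSSZ))))
  step 8: S(S(S(mul(mul(SZ, SZ), SSSZ))))
  step 9: S(S(S(mul(add(SZ, mul(Z, SZ)), SSSZ))))
  step 10: S(S(S(mul(S(add(Z, mul(Z, SZ))), SSSZ))))
  step 11: S(S(S(add(SSSZ, mul(add(Z, mul(Z, SZ)), SSSZ)))))
  step 12: S(S(S(S(add(SSZ, mul(add(Z, mul(Z, SZ)), SSSZ))))))
  step 13: S(S(S(S(S(add(SZ, mul(add(Z, mul(Z, SZ)), SSSZ)))))))
  step 14: S(S(S(S(S(S(add(Z, mul(add(Z, mul(Z, SZ)), SSSZ))))))))
  step 15: S(S(S(S(S(S(mul(add(Z, mul(Z, SZ)), SSSZ)))))))
  step 16: S(S(S(S(S(S(mul(mul(Z, SZ), SSSZ)))))))
  step 17: S(S(S(S(S(S(mul(Z, SSSZ)))))))
  step 18: S^6(Z)

Answer: YES — reaches normal form S^6(Z) in 18 ≤ 21 steps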